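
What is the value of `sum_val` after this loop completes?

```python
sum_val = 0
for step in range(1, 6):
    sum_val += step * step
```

Sum of squares 1² to 5² = 55
`sum_val` takes the values: 0 → 1 → 5 → 14 → 30 → 55

Answer: 55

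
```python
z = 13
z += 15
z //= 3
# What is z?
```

Trace:
`z = 13` → z = 13
`z += 15` → z = 28
`z //= 3` → z = 9
So z = 9

Answer: 9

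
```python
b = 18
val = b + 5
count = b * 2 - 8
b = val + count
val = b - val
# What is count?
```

Trace:
`b = 18` → b = 18
`val = b + 5` → val = 23
`count = b * 2 - 8` → count = 28
`b = val + count` → b = 51
`val = b - val` → val = 28
So count = 28

Answer: 28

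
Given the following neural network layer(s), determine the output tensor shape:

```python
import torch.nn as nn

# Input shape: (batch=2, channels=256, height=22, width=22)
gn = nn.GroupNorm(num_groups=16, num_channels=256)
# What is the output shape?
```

Input: (2, 256, 22, 22) -> Output: (2, 256, 22, 22)

Answer: (2, 256, 22, 22)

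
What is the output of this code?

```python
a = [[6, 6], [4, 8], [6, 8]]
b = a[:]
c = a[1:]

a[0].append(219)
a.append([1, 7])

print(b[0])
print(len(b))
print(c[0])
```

Key concept: slice with nested mutation.
Step by step:
`a = [[6, 6], [4, 8], [6, 8]]` → a = [[6, 6], [4, 8], [6, 8]]
`b = a[:]` → b = [[6, 6], [4, 8], [6, 8]]
`c = a[1:]` → c = [[4, 8], [6, 8]]
`a[0].append(219)` → a = [[6, 6, 219], [4, 8], [6, 8]]; b = [[6, 6, 219], [4, 8], [6, 8]]
`a.append([1, 7])` → a = [[6, 6, 219], [4, 8], [6, 8], [1, 7]]
`print(b[0])` → prints [6, 6, 219]
`print(len(b))` → prints 3
`print(c[0])` → prints [4, 8]

Answer:
[6, 6, 219]
3
[4, 8]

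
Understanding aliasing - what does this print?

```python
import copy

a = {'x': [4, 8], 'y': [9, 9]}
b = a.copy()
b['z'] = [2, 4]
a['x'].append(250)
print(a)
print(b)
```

Key concept: shallow copy of dict with mutable values.
Step by step:
`a = {'x': [4, 8], 'y': [9, 9]}` → a = {'x': [4, 8], 'y': [9, 9]}
`b = a.copy()` → b = {'x': [4, 8], 'y': [9, 9]}
`b['z'] = [2, 4]` → b = {'x': [4, 8], 'y': [9, 9], 'z': [2, 4]}
`a['x'].append(250)` → a = {'x': [4, 8, 250], 'y': [9, 9]}; b = {'x': [4, 8, 250], 'y': [9, 9], 'z': [2, 4]}
`print(a)` → prints {'x': [4, 8, 250], 'y': [9, 9]}
`print(b)` → prints {'x': [4, 8, 250], 'y': [9, 9], 'z': [2, 4]}

Answer:
{'x': [4, 8, 250], 'y': [9, 9]}
{'x': [4, 8, 250], 'y': [9, 9], 'z': [2, 4]}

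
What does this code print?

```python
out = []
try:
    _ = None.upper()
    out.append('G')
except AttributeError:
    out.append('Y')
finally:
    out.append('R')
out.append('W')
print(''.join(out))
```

Execution trace: 'Y' (except AttributeError) → 'R' (finally) → 'W' (after the try/except). Output: YRW

Answer: YRW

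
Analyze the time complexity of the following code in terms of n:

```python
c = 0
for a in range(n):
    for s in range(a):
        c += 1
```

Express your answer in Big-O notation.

Each loop level contributes: n × n. Multiplying the contributions gives O(n^2).

Answer: O(n^2)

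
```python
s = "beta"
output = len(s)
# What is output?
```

Trace:
`s = "beta"` → s = 'beta'
`output = len(s)` → output = 4
So output = 4

Answer: 4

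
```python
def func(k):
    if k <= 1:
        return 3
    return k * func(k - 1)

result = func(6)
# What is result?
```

func(6) = 6 * 5 * 4 * 3 * 2 * 3 = 2160

Answer: 2160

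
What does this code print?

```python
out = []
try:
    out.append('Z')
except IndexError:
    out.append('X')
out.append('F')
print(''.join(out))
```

Execution trace: 'Z' (try body, no exception) → 'F' (after the try/except). Output: ZF

Answer: ZF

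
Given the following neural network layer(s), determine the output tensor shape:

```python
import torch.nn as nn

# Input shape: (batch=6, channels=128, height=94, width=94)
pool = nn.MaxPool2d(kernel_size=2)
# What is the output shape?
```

Input: (6, 128, 94, 94) -> Output: (6, 128, 47, 47)

Answer: (6, 128, 47, 47)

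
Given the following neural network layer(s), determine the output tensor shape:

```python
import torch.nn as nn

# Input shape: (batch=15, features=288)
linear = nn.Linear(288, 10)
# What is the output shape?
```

Input: (15, 288) -> Output: (15, 10)

Answer: (15, 10)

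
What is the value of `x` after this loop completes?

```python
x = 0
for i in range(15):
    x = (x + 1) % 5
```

Increment mod 5, 15 times = 0
`x` takes the values: 0 → 1 → 2 → 3 → 4 → 0 → 1 → 2 → 3 → 4 → 0 → 1 → 2 → 3 → 4 → 0

Answer: 0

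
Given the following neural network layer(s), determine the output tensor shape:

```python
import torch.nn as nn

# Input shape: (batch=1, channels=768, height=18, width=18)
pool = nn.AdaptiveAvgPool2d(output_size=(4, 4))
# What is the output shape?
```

Input: (1, 768, 18, 18) -> Output: (1, 768, 4, 4)

Answer: (1, 768, 4, 4)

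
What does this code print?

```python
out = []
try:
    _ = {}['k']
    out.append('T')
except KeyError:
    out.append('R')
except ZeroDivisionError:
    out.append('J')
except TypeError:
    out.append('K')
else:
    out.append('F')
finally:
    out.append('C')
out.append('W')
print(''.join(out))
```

Execution trace: 'R' (except KeyError) → 'C' (finally) → 'W' (after the try/except). Output: RCW

Answer: RCW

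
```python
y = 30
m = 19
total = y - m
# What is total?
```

Trace:
`y = 30` → y = 30
`m = 19` → m = 19
`total = y - m` → total = 11
So total = 11

Answer: 11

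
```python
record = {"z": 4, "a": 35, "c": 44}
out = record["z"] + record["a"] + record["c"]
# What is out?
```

Trace:
`record = {"z": 4, "a": 35, "c": 44}` → record = {'z': 4, 'a': 35, 'c': 44}
`out = record["z"] + record["a"] + record["c"]` → out = 83
So out = 83

Answer: 83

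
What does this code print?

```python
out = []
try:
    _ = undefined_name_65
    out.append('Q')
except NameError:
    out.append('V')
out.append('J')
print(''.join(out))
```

Execution trace: 'V' (except NameError) → 'J' (after the try/except). Output: VJ

Answer: VJ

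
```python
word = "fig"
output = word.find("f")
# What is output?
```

Trace:
`word = "fig"` → word = 'fig'
`output = word.find("f")` → output = 0
So output = 0

Answer: 0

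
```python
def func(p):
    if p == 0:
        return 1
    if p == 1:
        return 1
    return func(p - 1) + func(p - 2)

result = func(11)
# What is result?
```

Build up from base cases: func(0)=1, func(1)=1, func(2)=2, func(3)=3, func(4)=5, func(5)=8, func(6)=13, ..., func(11)=144

Answer: 144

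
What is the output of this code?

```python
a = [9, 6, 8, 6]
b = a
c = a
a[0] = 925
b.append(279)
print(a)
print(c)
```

Key concept: multiple aliases.
Step by step:
`a = [9, 6, 8, 6]` → a = [9, 6, 8, 6]
`b = a` → b = [9, 6, 8, 6] (same object as a)
`c = a` → c = [9, 6, 8, 6] (same object as a, b)
`a[0] = 925` → a = [925, 6, 8, 6] (same object as b, c); b = [925, 6, 8, 6] (same object as a, c); c = [925, 6, 8, 6] (same object as a, b)
`b.append(279)` → a = [925, 6, 8, 6, 279] (same object as b, c); b = [925, 6, 8, 6, 279] (same object as a, c); c = [925, 6, 8, 6, 279] (same object as a, b)
`print(a)` → prints [925, 6, 8, 6, 279]
`print(c)` → prints [925, 6, 8, 6, 279]

Answer:
[925, 6, 8, 6, 279]
[925, 6, 8, 6, 279]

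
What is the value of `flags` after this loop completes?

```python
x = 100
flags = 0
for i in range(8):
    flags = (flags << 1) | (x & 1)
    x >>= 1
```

Reverse lowest 8 bits of 100
`flags` takes the values: 0 → 1 → 2 → 4 → 9 → 19 → 38

Answer: 38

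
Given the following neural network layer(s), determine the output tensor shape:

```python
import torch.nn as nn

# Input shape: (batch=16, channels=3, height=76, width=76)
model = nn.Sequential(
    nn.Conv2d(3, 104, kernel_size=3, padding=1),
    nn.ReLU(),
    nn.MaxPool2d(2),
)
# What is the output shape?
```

Input: (16, 3, 76, 76) -> after Conv2d: (16, 104, 76, 76) -> after ReLU: (16, 104, 76, 76) -> Output: (16, 104, 38, 38)

Answer: (16, 104, 38, 38)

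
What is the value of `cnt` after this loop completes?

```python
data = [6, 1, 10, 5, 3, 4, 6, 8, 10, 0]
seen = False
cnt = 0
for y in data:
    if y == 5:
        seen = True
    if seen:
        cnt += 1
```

Count elements after first 5 in [6, 1, 10, 5, 3, 4, 6, 8, 10, 0]
`cnt` takes the values: 0 → 1 → 2 → 3 → 4 → 5 → 6 → 7

Answer: 7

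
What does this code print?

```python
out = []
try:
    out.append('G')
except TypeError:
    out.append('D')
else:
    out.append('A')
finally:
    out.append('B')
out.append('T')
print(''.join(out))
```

Execution trace: 'G' (try body, no exception) → 'A' (else) → 'B' (finally) → 'T' (after the try/except). Output: GABT

Answer: GABT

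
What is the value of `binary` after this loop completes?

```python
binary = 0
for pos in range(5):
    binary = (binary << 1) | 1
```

Build 5 consecutive 1-bits: 0b11111
`binary` takes the values: 0 → 1 → 3 → 7 → 15 → 31

Answer: 31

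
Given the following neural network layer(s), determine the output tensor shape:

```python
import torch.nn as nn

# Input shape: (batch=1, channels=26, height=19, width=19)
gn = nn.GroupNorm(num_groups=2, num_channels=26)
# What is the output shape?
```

Input: (1, 26, 19, 19) -> Output: (1, 26, 19, 19)

Answer: (1, 26, 19, 19)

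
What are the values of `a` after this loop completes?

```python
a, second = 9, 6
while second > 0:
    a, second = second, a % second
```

GCD of 9 and 6
`a` takes the values: 9 → 6 → 3

Answer: 3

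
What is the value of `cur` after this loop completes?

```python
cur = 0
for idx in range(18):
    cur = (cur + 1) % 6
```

Increment mod 6, 18 times = 0
`cur` takes the values: 0 → 1 → 2 → 3 → 4 → 5 → 0 → 1 → 2 → 3 → 4 → 5 → 0 → 1 → 2 → 3 → 4 → 5 → 0

Answer: 0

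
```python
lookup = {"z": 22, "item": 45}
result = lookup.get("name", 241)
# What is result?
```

Trace:
`lookup = {"z": 22, "item": 45}` → lookup = {'z': 22, 'item': 45}
`result = lookup.get("name", 241)` → result = 241
So result = 241

Answer: 241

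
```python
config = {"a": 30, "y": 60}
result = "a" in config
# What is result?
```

Trace:
`config = {"a": 30, "y": 60}` → config = {'a': 30, 'y': 60}
`result = "a" in config` → result = True
So result = True

Answer: True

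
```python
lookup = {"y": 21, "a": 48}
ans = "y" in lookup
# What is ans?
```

Trace:
`lookup = {"y": 21, "a": 48}` → lookup = {'y': 21, 'a': 48}
`ans = "y" in lookup` → ans = True
So ans = True

Answer: True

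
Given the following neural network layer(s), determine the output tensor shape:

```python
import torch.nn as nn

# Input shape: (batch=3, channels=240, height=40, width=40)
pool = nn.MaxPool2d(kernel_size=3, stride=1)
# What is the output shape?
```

Input: (3, 240, 40, 40) -> Output: (3, 240, 38, 38)

Answer: (3, 240, 38, 38)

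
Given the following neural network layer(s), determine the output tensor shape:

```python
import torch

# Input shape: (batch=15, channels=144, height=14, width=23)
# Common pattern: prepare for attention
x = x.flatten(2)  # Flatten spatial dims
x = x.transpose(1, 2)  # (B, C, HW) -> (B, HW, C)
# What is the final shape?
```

Input: (15, 144, 14, 23) -> after flatten(2): (15, 144, 322) -> Output: (15, 322, 144)

Answer: (15, 322, 144)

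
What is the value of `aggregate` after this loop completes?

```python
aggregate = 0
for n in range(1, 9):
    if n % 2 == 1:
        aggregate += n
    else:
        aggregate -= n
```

Add odd, subtract even
`aggregate` takes the values: 0 → 1 → -1 → 2 → -2 → 3 → -3 → 4 → -4

Answer: -4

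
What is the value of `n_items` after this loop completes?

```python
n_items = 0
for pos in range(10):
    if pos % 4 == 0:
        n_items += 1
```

Count numbers divisible by 4 in range(10)
`n_items` takes the values: 0 → 1 → 2 → 3

Answer: 3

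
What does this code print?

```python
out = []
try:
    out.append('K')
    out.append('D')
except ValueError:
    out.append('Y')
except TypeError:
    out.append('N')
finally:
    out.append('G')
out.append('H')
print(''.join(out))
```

Execution trace: 'K' (try body) → 'D' (try body, no exception) → 'G' (finally) → 'H' (after the try/except). Output: KDGH

Answer: KDGH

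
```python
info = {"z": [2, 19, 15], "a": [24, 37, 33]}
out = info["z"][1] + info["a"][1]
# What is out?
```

Trace:
`info = {"z": [2, 19, 15], "a": [24, 37, 33]}` → info = {'z': [2, 19, 15], 'a': [24, 37, 33]}
`out = info["z"][1] + info["a"][1]` → out = 56
So out = 56

Answer: 56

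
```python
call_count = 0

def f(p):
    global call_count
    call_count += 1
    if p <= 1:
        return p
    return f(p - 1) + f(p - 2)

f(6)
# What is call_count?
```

Calls(p) = 1 + Calls(p-1) + Calls(p-2); Calls(0)=Calls(1)=1. For p=6 this gives 25.

Answer: 25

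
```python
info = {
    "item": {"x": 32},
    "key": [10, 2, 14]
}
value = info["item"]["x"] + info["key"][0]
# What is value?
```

Trace:
`info = { ...` → info = {'item': {'x': 32}, 'key': [10, 2, 14]}
`value = info["item"]["x"] + info["key"][0]` → value = 42
So value = 42

Answer: 42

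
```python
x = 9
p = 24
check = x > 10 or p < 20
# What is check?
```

Trace:
`x = 9` → x = 9
`p = 24` → p = 24
`check = x > 10 or p < 20` → check = False
So check = False

Answer: False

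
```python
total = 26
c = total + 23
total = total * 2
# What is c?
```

Trace:
`total = 26` → total = 26
`c = total + 23` → c = 49
`total = total * 2` → total = 52
So c = 49

Answer: 49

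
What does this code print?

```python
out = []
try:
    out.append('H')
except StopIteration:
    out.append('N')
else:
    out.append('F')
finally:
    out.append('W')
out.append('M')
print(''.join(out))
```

Execution trace: 'H' (try body, no exception) → 'F' (else) → 'W' (finally) → 'M' (after the try/except). Output: HFWM

Answer: HFWM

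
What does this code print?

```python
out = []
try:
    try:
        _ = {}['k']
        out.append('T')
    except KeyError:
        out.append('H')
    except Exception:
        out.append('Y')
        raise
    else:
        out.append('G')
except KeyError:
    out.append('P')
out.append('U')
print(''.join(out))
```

Execution trace: 'H' (except KeyError) → 'U' (after the try/except). Output: HU

Answer: HU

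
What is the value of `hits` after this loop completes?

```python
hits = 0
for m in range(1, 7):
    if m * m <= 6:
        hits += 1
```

Count numbers where m² ≤ 6
`hits` takes the values: 0 → 1 → 2

Answer: 2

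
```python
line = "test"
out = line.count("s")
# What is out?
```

Trace:
`line = "test"` → line = 'test'
`out = line.count("s")` → out = 1
So out = 1

Answer: 1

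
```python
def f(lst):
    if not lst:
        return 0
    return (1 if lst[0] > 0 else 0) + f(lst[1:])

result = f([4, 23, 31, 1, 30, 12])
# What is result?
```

Count of positive elements in [4, 23, 31, 1, 30, 12] = 6

Answer: 6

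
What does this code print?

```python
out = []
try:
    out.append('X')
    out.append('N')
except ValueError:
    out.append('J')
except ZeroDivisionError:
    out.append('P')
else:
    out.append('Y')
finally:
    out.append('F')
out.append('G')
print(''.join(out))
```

Execution trace: 'X' (try body) → 'N' (try body, no exception) → 'Y' (else) → 'F' (finally) → 'G' (after the try/except). Output: XNYFG

Answer: XNYFG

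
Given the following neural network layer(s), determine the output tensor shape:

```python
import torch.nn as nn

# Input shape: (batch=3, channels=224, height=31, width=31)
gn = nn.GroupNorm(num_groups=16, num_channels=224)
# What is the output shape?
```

Input: (3, 224, 31, 31) -> Output: (3, 224, 31, 31)

Answer: (3, 224, 31, 31)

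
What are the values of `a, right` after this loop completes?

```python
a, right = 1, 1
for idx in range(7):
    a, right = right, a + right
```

Fibonacci: after 7 iterations
`a, right` takes the values: (1, 1) → (1, 2) → (2, 3) → (3, 5) → (5, 8) → (8, 13) → (13, 21) → (21, 34)

Answer: 21, 34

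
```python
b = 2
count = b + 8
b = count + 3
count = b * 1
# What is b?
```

Trace:
`b = 2` → b = 2
`count = b + 8` → count = 10
`b = count + 3` → b = 13
`count = b * 1` → count = 13
So b = 13

Answer: 13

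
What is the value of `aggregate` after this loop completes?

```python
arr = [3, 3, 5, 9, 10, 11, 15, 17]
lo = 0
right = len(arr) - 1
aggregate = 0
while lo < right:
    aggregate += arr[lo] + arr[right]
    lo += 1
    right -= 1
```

Sum of pairs from ends
`aggregate` takes the values: 0 → 20 → 38 → 54 → 73

Answer: 73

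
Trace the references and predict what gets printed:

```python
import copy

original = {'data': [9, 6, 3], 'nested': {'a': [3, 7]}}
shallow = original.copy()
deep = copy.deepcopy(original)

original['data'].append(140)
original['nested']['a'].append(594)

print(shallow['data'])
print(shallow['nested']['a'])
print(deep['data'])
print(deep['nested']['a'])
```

Key concept: comparing shallow vs deep copy.
Step by step:
`original = {'data': [9, 6, 3], 'nested': {'a': [3, 7]}}` → original = {'data': [9, 6, 3], 'nested': {'a': [3, 7]}}
`shallow = original.copy()` → shallow = {'data': [9, 6, 3], 'nested': {'a': [3, 7]}}
`deep = copy.deepcopy(original)` → deep = {'data': [9, 6, 3], 'nested': {'a': [3, 7]}}
`original['data'].append(140)` → original = {'data': [9, 6, 3, 140], 'nested': {'a': [3, 7]}}; shallow = {'data': [9, 6, 3, 140], 'nested': {'a': [3, 7]}}
`original['nested']['a'].append(594)` → original = {'data': [9, 6, 3, 140], 'nested': {'a': [3, 7, 594]}}; shallow = {'data': [9, 6, 3, 140], 'nested': {'a': [3, 7, 594]}}
`print(shallow['data'])` → prints [9, 6, 3, 140]
`print(shallow['nested']['a'])` → prints [3, 7, 594]
`print(deep['data'])` → prints [9, 6, 3]
`print(deep['nested']['a'])` → prints [3, 7]

Answer:
[9, 6, 3, 140]
[3, 7, 594]
[9, 6, 3]
[3, 7]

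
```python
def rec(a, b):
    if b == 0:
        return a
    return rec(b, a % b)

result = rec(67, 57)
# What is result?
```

rec(67, 57) -> rec(57, 10) -> rec(10, 7) -> rec(7, 3) -> rec(3, 1) -> rec(1, 0) -> 1

Answer: 1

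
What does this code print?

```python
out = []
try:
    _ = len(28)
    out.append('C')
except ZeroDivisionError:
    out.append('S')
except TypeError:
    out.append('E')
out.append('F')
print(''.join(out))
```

Execution trace: 'E' (except TypeError) → 'F' (after the try/except). Output: EF

Answer: EF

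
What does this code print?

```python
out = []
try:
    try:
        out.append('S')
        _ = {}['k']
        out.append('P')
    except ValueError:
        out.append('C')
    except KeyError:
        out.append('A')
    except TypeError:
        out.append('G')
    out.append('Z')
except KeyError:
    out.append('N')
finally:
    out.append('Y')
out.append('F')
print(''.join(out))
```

Execution trace: 'S' (inner try body) → 'A' (inner except KeyError) → 'Z' (try body, no exception) → 'Y' (finally) → 'F' (after the try/except). Output: SAZYF

Answer: SAZYF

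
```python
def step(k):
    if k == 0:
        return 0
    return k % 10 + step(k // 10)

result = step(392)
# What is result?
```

Sum of digits of 392: 2 + 9 + 3 = 14

Answer: 14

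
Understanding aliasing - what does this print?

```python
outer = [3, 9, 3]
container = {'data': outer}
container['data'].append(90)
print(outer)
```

Key concept: dict holds reference to list.
Step by step:
`outer = [3, 9, 3]` → outer = [3, 9, 3]
`container = {'data': outer}` → container = {'data': [3, 9, 3]}
`container['data'].append(90)` → outer = [3, 9, 3, 90]; container = {'data': [3, 9, 3, 90]}
`print(outer)` → prints [3, 9, 3, 90]

Answer: [3, 9, 3, 90]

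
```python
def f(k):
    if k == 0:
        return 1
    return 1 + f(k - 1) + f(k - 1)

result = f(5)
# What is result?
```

f(k) = 1 + 2·f(k-1), f(0)=1. Closed form: (1+1)·2^5 - 1 = 63.

Answer: 63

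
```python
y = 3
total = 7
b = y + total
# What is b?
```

Trace:
`y = 3` → y = 3
`total = 7` → total = 7
`b = y + total` → b = 10
So b = 10

Answer: 10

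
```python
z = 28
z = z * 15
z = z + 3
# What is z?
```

Trace:
`z = 28` → z = 28
`z = z * 15` → z = 420
`z = z + 3` → z = 423
So z = 423

Answer: 423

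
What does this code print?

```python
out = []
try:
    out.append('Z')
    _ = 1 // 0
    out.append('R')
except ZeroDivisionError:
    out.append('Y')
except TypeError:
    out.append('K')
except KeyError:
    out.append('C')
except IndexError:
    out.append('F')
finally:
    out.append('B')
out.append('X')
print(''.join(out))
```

Execution trace: 'Z' (try body) → 'Y' (except ZeroDivisionError) → 'B' (finally) → 'X' (after the try/except). Output: ZYBX

Answer: ZYBX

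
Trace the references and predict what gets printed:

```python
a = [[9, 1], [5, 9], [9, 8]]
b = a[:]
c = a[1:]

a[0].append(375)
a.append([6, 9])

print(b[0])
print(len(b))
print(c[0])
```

Key concept: slice with nested mutation.
Step by step:
`a = [[9, 1], [5, 9], [9, 8]]` → a = [[9, 1], [5, 9], [9, 8]]
`b = a[:]` → b = [[9, 1], [5, 9], [9, 8]]
`c = a[1:]` → c = [[5, 9], [9, 8]]
`a[0].append(375)` → a = [[9, 1, 375], [5, 9], [9, 8]]; b = [[9, 1, 375], [5, 9], [9, 8]]
`a.append([6, 9])` → a = [[9, 1, 375], [5, 9], [9, 8], [6, 9]]
`print(b[0])` → prints [9, 1, 375]
`print(len(b))` → prints 3
`print(c[0])` → prints [5, 9]

Answer:
[9, 1, 375]
3
[5, 9]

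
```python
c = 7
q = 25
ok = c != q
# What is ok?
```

Trace:
`c = 7` → c = 7
`q = 25` → q = 25
`ok = c != q` → ok = True
So ok = True

Answer: True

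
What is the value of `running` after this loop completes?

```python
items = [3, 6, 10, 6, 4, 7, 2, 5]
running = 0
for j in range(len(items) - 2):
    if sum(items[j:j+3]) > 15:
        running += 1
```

Count windows with sum > 15
`running` takes the values: 0 → 1 → 2 → 3 → 4

Answer: 4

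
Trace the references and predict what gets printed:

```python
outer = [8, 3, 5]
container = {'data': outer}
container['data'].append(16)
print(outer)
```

Key concept: dict holds reference to list.
Step by step:
`outer = [8, 3, 5]` → outer = [8, 3, 5]
`container = {'data': outer}` → container = {'data': [8, 3, 5]}
`container['data'].append(16)` → outer = [8, 3, 5, 16]; container = {'data': [8, 3, 5, 16]}
`print(outer)` → prints [8, 3, 5, 16]

Answer: [8, 3, 5, 16]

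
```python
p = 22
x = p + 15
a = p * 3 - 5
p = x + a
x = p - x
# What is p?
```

Trace:
`p = 22` → p = 22
`x = p + 15` → x = 37
`a = p * 3 - 5` → a = 61
`p = x + a` → p = 98
`x = p - x` → x = 61
So p = 98

Answer: 98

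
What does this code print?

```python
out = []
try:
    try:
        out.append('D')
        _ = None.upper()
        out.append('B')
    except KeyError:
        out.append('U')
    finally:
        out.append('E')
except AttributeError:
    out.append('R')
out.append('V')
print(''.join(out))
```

Execution trace: 'D' (try body) → 'E' (finally) → 'R' (outer except AttributeError) → 'V' (after the try/except). Output: DERV

Answer: DERV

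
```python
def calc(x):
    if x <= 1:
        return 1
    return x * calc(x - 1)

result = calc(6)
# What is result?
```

calc(6) = 6 * 5 * 4 * 3 * 2 * 1 = 720

Answer: 720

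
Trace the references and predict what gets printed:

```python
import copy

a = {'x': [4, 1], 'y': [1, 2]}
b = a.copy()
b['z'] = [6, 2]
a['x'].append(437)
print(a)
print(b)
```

Key concept: shallow copy of dict with mutable values.
Step by step:
`a = {'x': [4, 1], 'y': [1, 2]}` → a = {'x': [4, 1], 'y': [1, 2]}
`b = a.copy()` → b = {'x': [4, 1], 'y': [1, 2]}
`b['z'] = [6, 2]` → b = {'x': [4, 1], 'y': [1, 2], 'z': [6, 2]}
`a['x'].append(437)` → a = {'x': [4, 1, 437], 'y': [1, 2]}; b = {'x': [4, 1, 437], 'y': [1, 2], 'z': [6, 2]}
`print(a)` → prints {'x': [4, 1, 437], 'y': [1, 2]}
`print(b)` → prints {'x': [4, 1, 437], 'y': [1, 2], 'z': [6, 2]}

Answer:
{'x': [4, 1, 437], 'y': [1, 2]}
{'x': [4, 1, 437], 'y': [1, 2], 'z': [6, 2]}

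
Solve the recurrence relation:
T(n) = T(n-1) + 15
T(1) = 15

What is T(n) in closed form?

Unrolling: T(n) = T(1) + 15·(n-1) = 15 + 15(n-1) = 15n.

Answer: T(n) = 15n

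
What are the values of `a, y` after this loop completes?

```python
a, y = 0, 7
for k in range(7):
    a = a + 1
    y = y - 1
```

a goes 0→7, y goes 7→0
`a, y` takes the values: (0, 7) → (1, 7) → (1, 6) → (2, 6) → (2, 5) → (3, 5) → (3, 4) → (4, 4) → (4, 3) → (5, 3) → (5, 2) → (6, 2) → (6, 1) → (7, 1) → (7, 0)

Answer: 7, 0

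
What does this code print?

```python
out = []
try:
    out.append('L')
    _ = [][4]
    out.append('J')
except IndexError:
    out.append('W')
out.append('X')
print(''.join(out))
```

Execution trace: 'L' (try body) → 'W' (except IndexError) → 'X' (after the try/except). Output: LWX

Answer: LWX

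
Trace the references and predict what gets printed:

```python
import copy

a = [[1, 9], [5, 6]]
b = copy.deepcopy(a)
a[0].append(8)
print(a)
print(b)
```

Key concept: deep copy is fully independent.
Step by step:
`a = [[1, 9], [5, 6]]` → a = [[1, 9], [5, 6]]
`b = copy.deepcopy(a)` → b = [[1, 9], [5, 6]]
`a[0].append(8)` → a = [[1, 9, 8], [5, 6]]
`print(a)` → prints [[1, 9, 8], [5, 6]]
`print(b)` → prints [[1, 9], [5, 6]]

Answer:
[[1, 9, 8], [5, 6]]
[[1, 9], [5, 6]]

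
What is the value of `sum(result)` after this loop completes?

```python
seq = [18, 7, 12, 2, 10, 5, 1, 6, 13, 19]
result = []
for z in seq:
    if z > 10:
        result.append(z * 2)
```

Sum of doubled values > 10
`result` takes the values: [] → [36] → [36, 24] → [36, 24, 26] → [36, 24, 26, 38]
So `sum(result)` = 124

Answer: 124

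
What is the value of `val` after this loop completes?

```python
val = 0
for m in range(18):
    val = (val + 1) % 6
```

Increment mod 6, 18 times = 0
`val` takes the values: 0 → 1 → 2 → 3 → 4 → 5 → 0 → 1 → 2 → 3 → 4 → 5 → 0 → 1 → 2 → 3 → 4 → 5 → 0

Answer: 0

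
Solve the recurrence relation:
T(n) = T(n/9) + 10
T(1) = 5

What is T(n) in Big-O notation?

Each step divides n by 9 and adds 10. After log_9(n) steps we reach T(1)=5. So T(n) = 10·log_9(n) + 5 = O(log n).

Answer: O(log n)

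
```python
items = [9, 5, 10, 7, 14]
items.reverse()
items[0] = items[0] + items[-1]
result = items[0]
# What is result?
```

Trace:
`items = [9, 5, 10, 7, 14]` → items = [9, 5, 10, 7, 14]
`items.reverse()` → items = [14, 7, 10, 5, 9]
`items[0] = items[0] + items[-1]` → items = [23, 7, 10, 5, 9]
`result = items[0]` → result = 23
So result = 23

Answer: 23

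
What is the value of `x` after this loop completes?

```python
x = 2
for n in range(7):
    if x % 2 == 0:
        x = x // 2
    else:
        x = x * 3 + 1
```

Collatz-style transformation from 2
`x` takes the values: 2 → 1 → 4 → 2 → 1 → 4 → 2 → 1

Answer: 1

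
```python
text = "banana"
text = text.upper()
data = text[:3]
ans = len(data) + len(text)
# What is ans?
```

Trace:
`text = "banana"` → text = 'banana'
`text = text.upper()` → text = 'BANANA'
`data = text[:3]` → data = 'BAN'
`ans = len(data) + len(text)` → ans = 9
So ans = 9

Answer: 9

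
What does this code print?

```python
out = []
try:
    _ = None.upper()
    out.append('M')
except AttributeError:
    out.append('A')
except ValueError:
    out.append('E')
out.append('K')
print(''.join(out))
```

Execution trace: 'A' (except AttributeError) → 'K' (after the try/except). Output: AK

Answer: AK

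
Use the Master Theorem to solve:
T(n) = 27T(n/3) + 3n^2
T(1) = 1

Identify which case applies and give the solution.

a=27, b=3, f(n)=3n^2. log_3(27) = 3. Since c=2 < 3, Case 1 applies: T(n) = Θ(n^log_b(a)) = O(n^3).

Answer: O(n^3) - Case 1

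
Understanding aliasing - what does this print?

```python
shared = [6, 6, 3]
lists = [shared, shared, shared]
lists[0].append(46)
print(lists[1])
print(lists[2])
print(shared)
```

Key concept: list of same reference.
Step by step:
`shared = [6, 6, 3]` → shared = [6, 6, 3]
`lists = [shared, shared, shared]` → lists = [[6, 6, 3], [6, 6, 3], [6, 6, 3]]
`lists[0].append(46)` → shared = [6, 6, 3, 46]; lists = [[6, 6, 3, 46], [6, 6, 3, 46], [6, 6, 3, 46]]
`print(lists[1])` → prints [6, 6, 3, 46]
`print(lists[2])` → prints [6, 6, 3, 46]
`print(shared)` → prints [6, 6, 3, 46]

Answer:
[6, 6, 3, 46]
[6, 6, 3, 46]
[6, 6, 3, 46]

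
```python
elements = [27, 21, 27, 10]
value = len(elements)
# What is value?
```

Trace:
`elements = [27, 21, 27, 10]` → elements = [27, 21, 27, 10]
`value = len(elements)` → value = 4
So value = 4

Answer: 4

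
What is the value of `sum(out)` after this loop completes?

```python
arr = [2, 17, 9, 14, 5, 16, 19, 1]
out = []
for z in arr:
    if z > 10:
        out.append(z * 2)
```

Sum of doubled values > 10
`out` takes the values: [] → [34] → [34, 28] → [34, 28, 32] → [34, 28, 32, 38]
So `sum(out)` = 132

Answer: 132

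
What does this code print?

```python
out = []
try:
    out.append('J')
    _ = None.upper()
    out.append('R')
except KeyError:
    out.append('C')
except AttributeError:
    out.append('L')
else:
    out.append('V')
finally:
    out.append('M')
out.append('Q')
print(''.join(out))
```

Execution trace: 'J' (try body) → 'L' (except AttributeError) → 'M' (finally) → 'Q' (after the try/except). Output: JLMQ

Answer: JLMQ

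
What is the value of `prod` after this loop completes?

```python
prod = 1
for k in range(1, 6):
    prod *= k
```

5! = 120
`prod` takes the values: 1 → 2 → 6 → 24 → 120

Answer: 120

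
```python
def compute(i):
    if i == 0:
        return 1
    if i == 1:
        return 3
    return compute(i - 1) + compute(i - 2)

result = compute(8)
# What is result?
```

Build up from base cases: compute(0)=1, compute(1)=3, compute(2)=4, compute(3)=7, compute(4)=11, compute(5)=18, compute(6)=29, ..., compute(8)=76

Answer: 76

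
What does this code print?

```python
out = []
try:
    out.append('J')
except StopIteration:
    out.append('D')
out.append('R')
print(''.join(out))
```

Execution trace: 'J' (try body, no exception) → 'R' (after the try/except). Output: JR

Answer: JR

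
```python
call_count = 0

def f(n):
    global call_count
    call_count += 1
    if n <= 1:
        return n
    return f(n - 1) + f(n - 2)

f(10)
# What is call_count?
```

Calls(n) = 1 + Calls(n-1) + Calls(n-2); Calls(0)=Calls(1)=1. For n=10 this gives 177.

Answer: 177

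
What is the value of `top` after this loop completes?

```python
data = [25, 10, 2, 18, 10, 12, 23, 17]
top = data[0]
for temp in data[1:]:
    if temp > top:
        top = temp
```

Maximum of [25, 10, 2, 18, 10, 12, 23, 17]
`top` takes the values: 25

Answer: 25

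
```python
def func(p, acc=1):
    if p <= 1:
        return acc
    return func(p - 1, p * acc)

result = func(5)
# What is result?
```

Accumulator trace (n, acc): (5, 1) -> (4, 5) -> (3, 20) -> (2, 60) -> (1, 120) -> return 120

Answer: 120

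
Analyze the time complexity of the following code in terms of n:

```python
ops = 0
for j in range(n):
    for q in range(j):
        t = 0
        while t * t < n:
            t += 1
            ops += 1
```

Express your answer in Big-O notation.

Each loop level contributes: n × n × √n. Multiplying the contributions gives O(n^2√n).

Answer: O(n^2√n)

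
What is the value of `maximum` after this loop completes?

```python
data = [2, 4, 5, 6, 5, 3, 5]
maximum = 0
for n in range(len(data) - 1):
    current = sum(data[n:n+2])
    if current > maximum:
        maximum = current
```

Max sum of 2-element window in [2, 4, 5, 6, 5, 3, 5]
`maximum` takes the values: 0 → 6 → 9 → 11

Answer: 11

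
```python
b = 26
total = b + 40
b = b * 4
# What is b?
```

Trace:
`b = 26` → b = 26
`total = b + 40` → total = 66
`b = b * 4` → b = 104
So b = 104

Answer: 104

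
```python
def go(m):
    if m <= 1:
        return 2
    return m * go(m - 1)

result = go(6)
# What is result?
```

go(6) = 6 * 5 * 4 * 3 * 2 * 2 = 1440

Answer: 1440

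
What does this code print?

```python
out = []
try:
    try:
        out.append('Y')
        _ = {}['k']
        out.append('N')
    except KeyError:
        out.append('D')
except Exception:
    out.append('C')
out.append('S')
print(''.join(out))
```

Execution trace: 'Y' (inner try body) → 'D' (inner except KeyError) → 'S' (after the try/except). Output: YDS

Answer: YDS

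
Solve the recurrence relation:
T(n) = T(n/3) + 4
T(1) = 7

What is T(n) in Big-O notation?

Each step divides n by 3 and adds 4. After log_3(n) steps we reach T(1)=7. So T(n) = 4·log_3(n) + 7 = O(log n).

Answer: O(log n)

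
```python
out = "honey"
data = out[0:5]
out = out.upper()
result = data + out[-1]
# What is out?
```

Trace:
`out = "honey"` → out = 'honey'
`data = out[0:5]` → data = 'honey'
`out = out.upper()` → out = 'HONEY'
`result = data + out[-1]` → result = 'honeyY'
So out = 'HONEY'

Answer: 'HONEY'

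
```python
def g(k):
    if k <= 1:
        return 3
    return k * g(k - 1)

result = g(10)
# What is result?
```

g(10) = 10 * 9 * 8 * 7 * 6 * 5 * 4 * 3 * 2 * 3 = 10886400

Answer: 10886400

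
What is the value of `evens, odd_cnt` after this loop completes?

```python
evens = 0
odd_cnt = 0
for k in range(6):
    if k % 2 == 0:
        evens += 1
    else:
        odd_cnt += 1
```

Count evens and odds in range(6)
`evens, odd_cnt` takes the values: (0, 0) → (1, 0) → (1, 1) → (2, 1) → (2, 2) → (3, 2) → (3, 3)

Answer: 3, 3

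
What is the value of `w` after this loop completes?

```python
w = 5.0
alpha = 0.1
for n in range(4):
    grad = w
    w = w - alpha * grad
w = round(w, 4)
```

Gradient descent: w = 5.0 * (1 - 0.1)^4
`w` takes the values: 5.0 → 4.5 → 4.05 → 3.645 → 3.2805

Answer: 3.2805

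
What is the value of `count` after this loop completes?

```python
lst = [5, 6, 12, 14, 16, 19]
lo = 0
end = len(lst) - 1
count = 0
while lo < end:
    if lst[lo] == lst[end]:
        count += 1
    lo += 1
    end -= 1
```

Count matching pairs from ends
`count` takes the values: 0

Answer: 0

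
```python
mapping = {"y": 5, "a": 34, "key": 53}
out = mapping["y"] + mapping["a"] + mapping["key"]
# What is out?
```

Trace:
`mapping = {"y": 5, "a": 34, "key": 53}` → mapping = {'y': 5, 'a': 34, 'key': 53}
`out = mapping["y"] + mapping["a"] + mapping["key"]` → out = 92
So out = 92

Answer: 92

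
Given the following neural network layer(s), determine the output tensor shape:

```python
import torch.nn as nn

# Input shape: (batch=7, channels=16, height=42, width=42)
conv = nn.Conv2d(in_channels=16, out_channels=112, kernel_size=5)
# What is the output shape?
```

Input: (7, 16, 42, 42) -> Output: (7, 112, 38, 38)

Answer: (7, 112, 38, 38)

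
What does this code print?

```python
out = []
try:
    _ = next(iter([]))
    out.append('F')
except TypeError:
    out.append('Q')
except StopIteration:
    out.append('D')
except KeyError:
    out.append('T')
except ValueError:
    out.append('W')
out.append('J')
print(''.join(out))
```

Execution trace: 'D' (except StopIteration) → 'J' (after the try/except). Output: DJ

Answer: DJ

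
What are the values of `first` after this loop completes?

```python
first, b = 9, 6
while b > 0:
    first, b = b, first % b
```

GCD of 9 and 6
`first` takes the values: 9 → 6 → 3

Answer: 3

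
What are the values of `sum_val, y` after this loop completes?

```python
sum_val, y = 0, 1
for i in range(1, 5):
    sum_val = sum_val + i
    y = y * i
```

Sum and factorial of 1 to 4
`sum_val, y` takes the values: (0, 1) → (1, 1) → (3, 1) → (3, 2) → (6, 2) → (6, 6) → (10, 6) → (10, 24)

Answer: 10, 24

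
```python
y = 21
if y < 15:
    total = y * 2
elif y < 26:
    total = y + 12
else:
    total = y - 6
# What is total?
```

Trace:
`y = 21` → y = 21
`if y < 15: ...` → y < 15 is False, y < 26 is True → total = 33
So total = 33

Answer: 33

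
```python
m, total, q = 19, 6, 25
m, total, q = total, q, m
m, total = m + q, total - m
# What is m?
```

Trace:
`m, total, q = 19, 6, 25` → m = 19; total = 6; q = 25
`m, total, q = total, q, m` → m = 6; total = 25; q = 19
`m, total = m + q, total - m` → m = 25; total = 19
So m = 25

Answer: 25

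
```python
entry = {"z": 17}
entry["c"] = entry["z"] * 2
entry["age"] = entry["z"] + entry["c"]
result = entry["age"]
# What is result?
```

Trace:
`entry = {"z": 17}` → entry = {'z': 17}
`entry["c"] = entry["z"] * 2` → entry = {'z': 17, 'c': 34}
`entry["age"] = entry["z"] + entry["c"]` → entry = {'z': 17, 'c': 34, 'age': 51}
`result = entry["age"]` → result = 51
So result = 51

Answer: 51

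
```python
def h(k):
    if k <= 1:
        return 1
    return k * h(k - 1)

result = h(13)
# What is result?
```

h(13) = 13 * 12 * 11 * 10 * 9 * 8 * 7 * 6 * 5 * 4 * 3 * 2 * 1 = 6227020800

Answer: 6227020800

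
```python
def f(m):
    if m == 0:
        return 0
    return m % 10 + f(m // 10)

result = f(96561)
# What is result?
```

Sum of digits of 96561: 1 + 6 + 5 + 6 + 9 = 27

Answer: 27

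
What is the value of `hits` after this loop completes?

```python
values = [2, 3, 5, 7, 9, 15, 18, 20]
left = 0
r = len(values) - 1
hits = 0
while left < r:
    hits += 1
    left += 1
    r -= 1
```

Iterations until pointers meet (list length 8)
`hits` takes the values: 0 → 1 → 2 → 3 → 4

Answer: 4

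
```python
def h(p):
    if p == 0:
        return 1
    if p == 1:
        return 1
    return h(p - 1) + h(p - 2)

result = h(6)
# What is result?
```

Build up from base cases: h(0)=1, h(1)=1, h(2)=2, h(3)=3, h(4)=5, h(5)=8, h(6)=13

Answer: 13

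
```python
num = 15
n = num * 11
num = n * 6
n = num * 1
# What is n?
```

Trace:
`num = 15` → num = 15
`n = num * 11` → n = 165
`num = n * 6` → num = 990
`n = num * 1` → n = 990
So n = 990

Answer: 990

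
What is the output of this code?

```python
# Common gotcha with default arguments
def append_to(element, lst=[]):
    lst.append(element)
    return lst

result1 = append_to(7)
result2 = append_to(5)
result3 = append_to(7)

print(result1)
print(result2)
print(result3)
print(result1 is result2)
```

Key concept: mutable default argument gotcha.
Step by step:
`result1 = append_to(7)` → result1 = [7]
`result2 = append_to(5)` → result1 = [7, 5] (same object as result2); result2 = [7, 5] (same object as result1)
`result3 = append_to(7)` → result1 = [7, 5, 7] (same object as result2, result3); result2 = [7, 5, 7] (same object as result1, result3); result3 = [7, 5, 7] (same object as result1, result2)
`print(result1)` → prints [7, 5, 7]
`print(result2)` → prints [7, 5, 7]
`print(result3)` → prints [7, 5, 7]
`print(result1 is result2)` → prints True

Answer:
[7, 5, 7]
[7, 5, 7]
[7, 5, 7]
True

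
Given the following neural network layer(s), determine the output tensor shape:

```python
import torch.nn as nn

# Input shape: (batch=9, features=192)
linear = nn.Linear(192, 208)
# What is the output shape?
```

Input: (9, 192) -> Output: (9, 208)

Answer: (9, 208)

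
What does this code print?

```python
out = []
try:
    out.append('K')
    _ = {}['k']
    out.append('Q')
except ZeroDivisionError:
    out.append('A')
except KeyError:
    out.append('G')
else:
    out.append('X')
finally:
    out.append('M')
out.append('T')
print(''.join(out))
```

Execution trace: 'K' (try body) → 'G' (except KeyError) → 'M' (finally) → 'T' (after the try/except). Output: KGMT

Answer: KGMT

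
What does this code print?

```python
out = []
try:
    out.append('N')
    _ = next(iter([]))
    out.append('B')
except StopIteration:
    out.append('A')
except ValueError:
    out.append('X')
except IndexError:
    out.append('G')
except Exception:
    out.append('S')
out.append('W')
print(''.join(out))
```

Execution trace: 'N' (try body) → 'A' (except StopIteration) → 'W' (after the try/except). Output: NAW

Answer: NAW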